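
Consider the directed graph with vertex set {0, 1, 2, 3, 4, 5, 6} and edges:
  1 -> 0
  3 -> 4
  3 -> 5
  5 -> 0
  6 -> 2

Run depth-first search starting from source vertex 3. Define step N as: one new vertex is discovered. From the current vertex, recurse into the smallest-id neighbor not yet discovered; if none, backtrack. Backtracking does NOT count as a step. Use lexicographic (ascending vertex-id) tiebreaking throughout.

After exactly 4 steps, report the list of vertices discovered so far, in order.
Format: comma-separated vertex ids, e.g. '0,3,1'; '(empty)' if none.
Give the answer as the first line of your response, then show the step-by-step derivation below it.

3,4,5,0

step 1: discover 3; path=3; order=3
step 2: discover 4; path=3>4; order=3,4
step 3: discover 5; path=3>5; order=3,4,5
step 4: discover 0; path=3>5>0; order=3,4,5,0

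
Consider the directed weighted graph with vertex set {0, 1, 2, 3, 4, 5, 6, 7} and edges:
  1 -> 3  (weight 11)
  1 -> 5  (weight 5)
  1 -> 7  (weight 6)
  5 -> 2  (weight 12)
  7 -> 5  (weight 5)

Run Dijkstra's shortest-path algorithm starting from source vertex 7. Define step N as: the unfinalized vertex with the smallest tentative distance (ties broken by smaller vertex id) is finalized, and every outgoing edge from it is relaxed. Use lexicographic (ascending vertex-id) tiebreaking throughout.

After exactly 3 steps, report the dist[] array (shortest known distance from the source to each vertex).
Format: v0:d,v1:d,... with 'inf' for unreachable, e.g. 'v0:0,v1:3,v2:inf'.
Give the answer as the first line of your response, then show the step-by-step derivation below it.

v0:inf,v1:inf,v2:17,v3:inf,v4:inf,v5:5,v6:inf,v7:0

step 1: dist = v0:inf,v1:inf,v2:inf,v3:inf,v4:inf,v5:5,v6:inf,v7:0
step 2: dist = v0:inf,v1:inf,v2:17,v3:inf,v4:inf,v5:5,v6:inf,v7:0
step 3: dist = v0:inf,v1:inf,v2:17,v3:inf,v4:inf,v5:5,v6:inf,v7:0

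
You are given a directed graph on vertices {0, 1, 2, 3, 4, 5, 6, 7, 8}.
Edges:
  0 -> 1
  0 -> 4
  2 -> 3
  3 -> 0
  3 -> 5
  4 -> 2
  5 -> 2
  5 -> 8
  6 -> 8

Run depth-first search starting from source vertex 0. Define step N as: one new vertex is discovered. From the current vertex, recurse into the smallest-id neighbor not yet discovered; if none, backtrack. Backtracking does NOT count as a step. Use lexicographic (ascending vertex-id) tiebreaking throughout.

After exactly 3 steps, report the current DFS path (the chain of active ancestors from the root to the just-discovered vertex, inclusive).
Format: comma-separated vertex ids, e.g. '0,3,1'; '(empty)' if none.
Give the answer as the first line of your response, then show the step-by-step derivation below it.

0,4

step 1: discover 0; path=0; order=0
step 2: discover 1; path=0>1; order=0,1
step 3: discover 4; path=0>4; order=0,1,4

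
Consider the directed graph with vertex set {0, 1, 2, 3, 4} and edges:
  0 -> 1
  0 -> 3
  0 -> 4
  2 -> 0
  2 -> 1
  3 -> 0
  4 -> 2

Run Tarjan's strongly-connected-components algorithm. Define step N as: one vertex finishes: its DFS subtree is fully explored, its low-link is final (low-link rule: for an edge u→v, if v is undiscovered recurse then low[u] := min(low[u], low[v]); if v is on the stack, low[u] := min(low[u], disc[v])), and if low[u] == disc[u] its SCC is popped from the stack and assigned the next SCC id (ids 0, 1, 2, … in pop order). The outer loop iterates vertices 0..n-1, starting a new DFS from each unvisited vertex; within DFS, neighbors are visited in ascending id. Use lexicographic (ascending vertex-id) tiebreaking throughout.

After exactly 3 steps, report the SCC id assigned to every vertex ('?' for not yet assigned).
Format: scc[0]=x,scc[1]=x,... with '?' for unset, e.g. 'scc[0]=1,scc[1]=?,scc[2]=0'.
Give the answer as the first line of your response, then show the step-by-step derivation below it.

scc[0]=?,scc[1]=0,scc[2]=?,scc[3]=?,scc[4]=?

step 1: low=(low[0]=0,low[1]=1,low[2]=?,low[3]=?,low[4]=?); scc=(scc[0]=?,scc[1]=0,scc[2]=?,scc[3]=?,scc[4]=?)
step 2: low=(low[0]=0,low[1]=1,low[2]=?,low[3]=0,low[4]=?); scc=(scc[0]=?,scc[1]=0,scc[2]=?,scc[3]=?,scc[4]=?)
step 3: low=(low[0]=0,low[1]=1,low[2]=0,low[3]=0,low[4]=3); scc=(scc[0]=?,scc[1]=0,scc[2]=?,scc[3]=?,scc[4]=?)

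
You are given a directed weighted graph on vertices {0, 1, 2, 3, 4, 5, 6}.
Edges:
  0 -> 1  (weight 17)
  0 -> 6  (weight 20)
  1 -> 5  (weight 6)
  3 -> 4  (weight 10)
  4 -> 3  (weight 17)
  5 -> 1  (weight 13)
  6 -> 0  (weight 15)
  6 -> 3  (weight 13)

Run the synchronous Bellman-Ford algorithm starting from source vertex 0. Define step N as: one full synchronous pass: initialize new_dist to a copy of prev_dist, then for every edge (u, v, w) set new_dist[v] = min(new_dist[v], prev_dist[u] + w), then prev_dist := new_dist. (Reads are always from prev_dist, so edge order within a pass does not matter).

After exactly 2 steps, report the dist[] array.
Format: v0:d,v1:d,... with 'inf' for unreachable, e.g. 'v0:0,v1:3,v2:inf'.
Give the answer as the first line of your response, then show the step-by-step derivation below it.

v0:0,v1:17,v2:inf,v3:33,v4:inf,v5:23,v6:20

step 1: dist = v0:0,v1:17,v2:inf,v3:inf,v4:inf,v5:inf,v6:20
step 2: dist = v0:0,v1:17,v2:inf,v3:33,v4:inf,v5:23,v6:20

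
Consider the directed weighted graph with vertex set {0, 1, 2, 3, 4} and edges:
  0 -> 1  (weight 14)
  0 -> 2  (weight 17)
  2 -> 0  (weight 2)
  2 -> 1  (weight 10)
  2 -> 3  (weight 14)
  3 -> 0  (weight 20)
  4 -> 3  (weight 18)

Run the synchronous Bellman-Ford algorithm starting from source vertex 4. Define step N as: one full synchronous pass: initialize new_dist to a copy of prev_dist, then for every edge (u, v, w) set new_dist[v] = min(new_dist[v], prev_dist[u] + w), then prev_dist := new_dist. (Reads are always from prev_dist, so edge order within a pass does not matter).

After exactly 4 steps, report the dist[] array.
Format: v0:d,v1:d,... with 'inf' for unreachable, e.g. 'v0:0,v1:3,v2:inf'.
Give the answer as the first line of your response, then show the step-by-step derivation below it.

v0:38,v1:52,v2:55,v3:18,v4:0

step 1: dist = v0:inf,v1:inf,v2:inf,v3:18,v4:0
step 2: dist = v0:38,v1:inf,v2:inf,v3:18,v4:0
step 3: dist = v0:38,v1:52,v2:55,v3:18,v4:0
step 4: dist = v0:38,v1:52,v2:55,v3:18,v4:0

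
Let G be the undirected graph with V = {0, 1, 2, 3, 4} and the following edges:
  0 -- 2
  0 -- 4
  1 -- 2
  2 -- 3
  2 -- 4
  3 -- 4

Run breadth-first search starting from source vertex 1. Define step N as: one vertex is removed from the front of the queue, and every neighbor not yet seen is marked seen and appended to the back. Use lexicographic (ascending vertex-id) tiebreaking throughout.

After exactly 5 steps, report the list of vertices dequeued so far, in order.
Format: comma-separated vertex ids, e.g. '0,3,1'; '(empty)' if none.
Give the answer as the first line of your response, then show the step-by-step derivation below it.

1,2,0,3,4

step 1: dequeue 1; queue=[2]; order=1
step 2: dequeue 2; queue=[0,3,4]; order=1,2
step 3: dequeue 0; queue=[3,4]; order=1,2,0
step 4: dequeue 3; queue=[4]; order=1,2,0,3
step 5: dequeue 4; queue=[(empty)]; order=1,2,0,3,4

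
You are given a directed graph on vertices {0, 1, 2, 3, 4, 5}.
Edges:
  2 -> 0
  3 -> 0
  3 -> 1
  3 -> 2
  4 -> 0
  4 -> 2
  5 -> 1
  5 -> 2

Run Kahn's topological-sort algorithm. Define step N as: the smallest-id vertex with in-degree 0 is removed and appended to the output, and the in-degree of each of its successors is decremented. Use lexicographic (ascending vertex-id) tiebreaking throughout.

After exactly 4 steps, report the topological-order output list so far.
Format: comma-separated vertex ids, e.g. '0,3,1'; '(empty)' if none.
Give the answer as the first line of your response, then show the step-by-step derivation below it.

3,4,5,1

step 1: output 3; order=[3]; indeg=(2,1,2,0,0,0)
step 2: output 4; order=[3,4]; indeg=(1,1,1,0,0,0)
step 3: output 5; order=[3,4,5]; indeg=(1,0,0,0,0,0)
step 4: output 1; order=[3,4,5,1]; indeg=(1,0,0,0,0,0)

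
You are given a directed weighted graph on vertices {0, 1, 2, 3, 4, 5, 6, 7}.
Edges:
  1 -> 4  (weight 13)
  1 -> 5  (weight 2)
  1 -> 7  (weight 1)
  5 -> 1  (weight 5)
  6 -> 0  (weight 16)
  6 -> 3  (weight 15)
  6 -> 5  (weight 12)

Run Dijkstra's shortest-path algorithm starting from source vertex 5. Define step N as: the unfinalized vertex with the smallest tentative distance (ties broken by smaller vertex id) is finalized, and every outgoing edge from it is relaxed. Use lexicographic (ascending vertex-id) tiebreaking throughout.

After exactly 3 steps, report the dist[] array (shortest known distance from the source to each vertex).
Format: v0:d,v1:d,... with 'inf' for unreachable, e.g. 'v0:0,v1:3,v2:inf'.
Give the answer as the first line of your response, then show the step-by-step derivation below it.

v0:inf,v1:5,v2:inf,v3:inf,v4:18,v5:0,v6:inf,v7:6

step 1: dist = v0:inf,v1:5,v2:inf,v3:inf,v4:inf,v5:0,v6:inf,v7:inf
step 2: dist = v0:inf,v1:5,v2:inf,v3:inf,v4:18,v5:0,v6:inf,v7:6
step 3: dist = v0:inf,v1:5,v2:inf,v3:inf,v4:18,v5:0,v6:inf,v7:6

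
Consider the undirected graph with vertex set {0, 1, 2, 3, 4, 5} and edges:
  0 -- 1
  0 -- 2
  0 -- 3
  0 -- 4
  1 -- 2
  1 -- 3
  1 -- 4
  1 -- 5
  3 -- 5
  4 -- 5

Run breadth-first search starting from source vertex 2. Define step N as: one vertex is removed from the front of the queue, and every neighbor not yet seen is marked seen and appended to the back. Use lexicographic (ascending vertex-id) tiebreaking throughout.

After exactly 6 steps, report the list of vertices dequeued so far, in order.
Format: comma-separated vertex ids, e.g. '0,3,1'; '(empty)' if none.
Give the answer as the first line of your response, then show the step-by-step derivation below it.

2,0,1,3,4,5

step 1: dequeue 2; queue=[0,1]; order=2
step 2: dequeue 0; queue=[1,3,4]; order=2,0
step 3: dequeue 1; queue=[3,4,5]; order=2,0,1
step 4: dequeue 3; queue=[4,5]; order=2,0,1,3
step 5: dequeue 4; queue=[5]; order=2,0,1,3,4
step 6: dequeue 5; queue=[(empty)]; order=2,0,1,3,4,5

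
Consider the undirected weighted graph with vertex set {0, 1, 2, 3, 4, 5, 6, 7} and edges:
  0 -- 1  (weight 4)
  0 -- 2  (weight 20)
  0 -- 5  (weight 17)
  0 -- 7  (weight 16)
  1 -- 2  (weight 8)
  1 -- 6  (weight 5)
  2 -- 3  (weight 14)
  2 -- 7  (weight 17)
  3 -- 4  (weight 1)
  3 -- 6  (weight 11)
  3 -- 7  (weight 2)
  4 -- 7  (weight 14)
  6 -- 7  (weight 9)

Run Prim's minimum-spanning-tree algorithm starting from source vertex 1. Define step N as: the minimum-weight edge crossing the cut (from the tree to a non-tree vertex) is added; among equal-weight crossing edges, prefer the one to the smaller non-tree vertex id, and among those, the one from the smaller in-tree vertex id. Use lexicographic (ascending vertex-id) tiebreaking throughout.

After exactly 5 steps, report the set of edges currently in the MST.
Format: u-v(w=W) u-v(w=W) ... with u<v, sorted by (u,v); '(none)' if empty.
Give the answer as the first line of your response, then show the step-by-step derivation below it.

0-1(w=4) 1-2(w=8) 1-6(w=5) 3-7(w=2) 6-7(w=9)

step 1: add edge 0-1 (w=4); MST = {0-1(w=4)}
step 2: add edge 1-6 (w=5); MST = {0-1(w=4) 1-6(w=5)}
step 3: add edge 1-2 (w=8); MST = {0-1(w=4) 1-2(w=8) 1-6(w=5)}
step 4: add edge 6-7 (w=9); MST = {0-1(w=4) 1-2(w=8) 1-6(w=5) 6-7(w=9)}
step 5: add edge 3-7 (w=2); MST = {0-1(w=4) 1-2(w=8) 1-6(w=5) 3-7(w=2) 6-7(w=9)}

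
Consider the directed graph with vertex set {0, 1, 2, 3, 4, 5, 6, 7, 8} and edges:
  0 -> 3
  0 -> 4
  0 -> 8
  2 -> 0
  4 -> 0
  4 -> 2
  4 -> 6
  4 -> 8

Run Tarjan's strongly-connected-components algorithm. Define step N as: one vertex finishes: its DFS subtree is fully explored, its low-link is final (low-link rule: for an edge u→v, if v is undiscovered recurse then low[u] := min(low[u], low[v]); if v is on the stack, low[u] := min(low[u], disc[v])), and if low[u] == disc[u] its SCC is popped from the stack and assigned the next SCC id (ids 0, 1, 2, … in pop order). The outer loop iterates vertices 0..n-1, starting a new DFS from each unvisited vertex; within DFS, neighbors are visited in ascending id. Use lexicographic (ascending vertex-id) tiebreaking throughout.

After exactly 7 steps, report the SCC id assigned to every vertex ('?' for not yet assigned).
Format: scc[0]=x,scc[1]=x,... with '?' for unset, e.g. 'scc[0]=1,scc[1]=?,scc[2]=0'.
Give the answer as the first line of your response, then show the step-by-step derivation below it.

scc[0]=3,scc[1]=4,scc[2]=3,scc[3]=0,scc[4]=3,scc[5]=?,scc[6]=1,scc[7]=?,scc[8]=2

step 1: low=(low[0]=0,low[1]=?,low[2]=?,low[3]=1,low[4]=?,low[5]=?,low[6]=?,low[7]=?,low[8]=?); scc=(scc[0]=?,scc[1]=?,scc[2]=?,scc[3]=0,scc[4]=?,scc[5]=?,scc[6]=?,scc[7]=?,scc[8]=?)
step 2: low=(low[0]=0,low[1]=?,low[2]=0,low[3]=1,low[4]=0,low[5]=?,low[6]=?,low[7]=?,low[8]=?); scc=(scc[0]=?,scc[1]=?,scc[2]=?,scc[3]=0,scc[4]=?,scc[5]=?,scc[6]=?,scc[7]=?,scc[8]=?)
step 3: low=(low[0]=0,low[1]=?,low[2]=0,low[3]=1,low[4]=0,low[5]=?,low[6]=4,low[7]=?,low[8]=?); scc=(scc[0]=?,scc[1]=?,scc[2]=?,scc[3]=0,scc[4]=?,scc[5]=?,scc[6]=1,scc[7]=?,scc[8]=?)
step 4: low=(low[0]=0,low[1]=?,low[2]=0,low[3]=1,low[4]=0,low[5]=?,low[6]=4,low[7]=?,low[8]=5); scc=(scc[0]=?,scc[1]=?,scc[2]=?,scc[3]=0,scc[4]=?,scc[5]=?,scc[6]=1,scc[7]=?,scc[8]=2)
step 5: low=(low[0]=0,low[1]=?,low[2]=0,low[3]=1,low[4]=0,low[5]=?,low[6]=4,low[7]=?,low[8]=5); scc=(scc[0]=?,scc[1]=?,scc[2]=?,scc[3]=0,scc[4]=?,scc[5]=?,scc[6]=1,scc[7]=?,scc[8]=2)
step 6: low=(low[0]=0,low[1]=?,low[2]=0,low[3]=1,low[4]=0,low[5]=?,low[6]=4,low[7]=?,low[8]=5); scc=(scc[0]=3,scc[1]=?,scc[2]=3,scc[3]=0,scc[4]=3,scc[5]=?,scc[6]=1,scc[7]=?,scc[8]=2)
step 7: low=(low[0]=0,low[1]=6,low[2]=0,low[3]=1,low[4]=0,low[5]=?,low[6]=4,low[7]=?,low[8]=5); scc=(scc[0]=3,scc[1]=4,scc[2]=3,scc[3]=0,scc[4]=3,scc[5]=?,scc[6]=1,scc[7]=?,scc[8]=2)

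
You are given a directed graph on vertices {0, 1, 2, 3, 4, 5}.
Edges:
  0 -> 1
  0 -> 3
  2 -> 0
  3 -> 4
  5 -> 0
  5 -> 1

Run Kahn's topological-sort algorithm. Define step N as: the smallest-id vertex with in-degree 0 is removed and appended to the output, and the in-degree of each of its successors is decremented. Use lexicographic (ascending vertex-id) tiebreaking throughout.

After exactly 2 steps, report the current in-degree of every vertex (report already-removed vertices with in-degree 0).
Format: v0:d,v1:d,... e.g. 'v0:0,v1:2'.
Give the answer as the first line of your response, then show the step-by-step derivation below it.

v0:0,v1:1,v2:0,v3:1,v4:1,v5:0

step 1: output 2; order=[2]; indeg=(1,2,0,1,1,0)
step 2: output 5; order=[2,5]; indeg=(0,1,0,1,1,0)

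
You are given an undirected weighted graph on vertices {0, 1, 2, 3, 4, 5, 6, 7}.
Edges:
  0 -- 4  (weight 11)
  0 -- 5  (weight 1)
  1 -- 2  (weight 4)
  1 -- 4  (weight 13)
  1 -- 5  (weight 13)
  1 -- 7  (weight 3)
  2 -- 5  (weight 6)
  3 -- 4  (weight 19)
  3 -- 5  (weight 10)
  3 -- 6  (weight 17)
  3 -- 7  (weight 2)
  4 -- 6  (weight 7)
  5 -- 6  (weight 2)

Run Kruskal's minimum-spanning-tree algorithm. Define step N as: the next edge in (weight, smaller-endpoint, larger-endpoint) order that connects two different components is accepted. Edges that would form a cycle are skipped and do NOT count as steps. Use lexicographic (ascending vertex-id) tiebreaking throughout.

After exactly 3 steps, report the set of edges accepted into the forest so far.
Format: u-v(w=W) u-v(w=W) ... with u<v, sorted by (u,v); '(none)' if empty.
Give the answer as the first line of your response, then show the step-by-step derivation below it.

0-5(w=1) 3-7(w=2) 5-6(w=2)

step 1: add edge 0-5 (w=1); MST = {0-5(w=1)}
step 2: add edge 3-7 (w=2); MST = {0-5(w=1) 3-7(w=2)}
step 3: add edge 5-6 (w=2); MST = {0-5(w=1) 3-7(w=2) 5-6(w=2)}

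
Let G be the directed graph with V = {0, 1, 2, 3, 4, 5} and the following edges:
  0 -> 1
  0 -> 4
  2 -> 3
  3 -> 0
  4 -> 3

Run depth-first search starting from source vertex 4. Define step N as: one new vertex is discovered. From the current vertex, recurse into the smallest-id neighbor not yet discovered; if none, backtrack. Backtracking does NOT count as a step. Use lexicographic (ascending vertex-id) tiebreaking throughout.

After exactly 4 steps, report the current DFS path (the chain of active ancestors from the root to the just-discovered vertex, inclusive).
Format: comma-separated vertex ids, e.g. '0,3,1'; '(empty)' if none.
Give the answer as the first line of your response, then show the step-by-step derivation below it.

4,3,0,1

step 1: discover 4; path=4; order=4
step 2: discover 3; path=4>3; order=4,3
step 3: discover 0; path=4>3>0; order=4,3,0
step 4: discover 1; path=4>3>0>1; order=4,3,0,1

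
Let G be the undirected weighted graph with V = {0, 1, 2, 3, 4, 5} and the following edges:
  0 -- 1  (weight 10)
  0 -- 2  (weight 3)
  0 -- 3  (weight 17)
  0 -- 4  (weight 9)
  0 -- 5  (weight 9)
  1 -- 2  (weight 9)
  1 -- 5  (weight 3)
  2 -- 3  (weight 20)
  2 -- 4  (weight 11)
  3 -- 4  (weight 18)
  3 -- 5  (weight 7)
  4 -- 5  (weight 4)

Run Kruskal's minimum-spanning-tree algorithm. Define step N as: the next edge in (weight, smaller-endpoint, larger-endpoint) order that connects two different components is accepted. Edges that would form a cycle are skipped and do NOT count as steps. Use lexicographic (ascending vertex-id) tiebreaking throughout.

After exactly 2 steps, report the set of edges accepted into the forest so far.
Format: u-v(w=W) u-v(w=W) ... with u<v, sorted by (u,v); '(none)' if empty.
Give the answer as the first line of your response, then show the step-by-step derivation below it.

0-2(w=3) 1-5(w=3)

step 1: add edge 0-2 (w=3); MST = {0-2(w=3)}
step 2: add edge 1-5 (w=3); MST = {0-2(w=3) 1-5(w=3)}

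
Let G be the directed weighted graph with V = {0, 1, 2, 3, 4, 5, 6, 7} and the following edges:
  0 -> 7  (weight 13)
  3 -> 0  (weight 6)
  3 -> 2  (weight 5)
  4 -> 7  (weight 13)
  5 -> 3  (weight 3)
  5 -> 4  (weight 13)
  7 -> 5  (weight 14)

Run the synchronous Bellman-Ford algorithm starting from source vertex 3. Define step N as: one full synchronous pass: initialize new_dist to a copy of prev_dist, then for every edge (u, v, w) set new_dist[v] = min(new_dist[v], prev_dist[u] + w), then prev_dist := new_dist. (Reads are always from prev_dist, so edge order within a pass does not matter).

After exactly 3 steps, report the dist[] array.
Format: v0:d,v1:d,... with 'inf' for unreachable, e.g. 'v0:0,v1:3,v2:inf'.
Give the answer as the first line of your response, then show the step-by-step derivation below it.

v0:6,v1:inf,v2:5,v3:0,v4:inf,v5:33,v6:inf,v7:19

step 1: dist = v0:6,v1:inf,v2:5,v3:0,v4:inf,v5:inf,v6:inf,v7:inf
step 2: dist = v0:6,v1:inf,v2:5,v3:0,v4:inf,v5:inf,v6:inf,v7:19
step 3: dist = v0:6,v1:inf,v2:5,v3:0,v4:inf,v5:33,v6:inf,v7:19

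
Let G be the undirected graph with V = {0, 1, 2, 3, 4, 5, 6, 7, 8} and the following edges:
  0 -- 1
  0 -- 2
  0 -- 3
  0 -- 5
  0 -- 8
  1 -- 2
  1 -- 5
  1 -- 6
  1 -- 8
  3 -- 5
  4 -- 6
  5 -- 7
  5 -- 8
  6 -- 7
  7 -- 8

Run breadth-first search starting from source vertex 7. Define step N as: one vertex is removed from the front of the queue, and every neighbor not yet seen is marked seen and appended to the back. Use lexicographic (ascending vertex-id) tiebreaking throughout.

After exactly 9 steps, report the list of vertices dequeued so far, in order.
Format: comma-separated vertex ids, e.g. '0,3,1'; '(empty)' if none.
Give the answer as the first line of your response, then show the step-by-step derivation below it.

7,5,6,8,0,1,3,4,2

step 1: dequeue 7; queue=[5,6,8]; order=7
step 2: dequeue 5; queue=[6,8,0,1,3]; order=7,5
step 3: dequeue 6; queue=[8,0,1,3,4]; order=7,5,6
step 4: dequeue 8; queue=[0,1,3,4]; order=7,5,6,8
step 5: dequeue 0; queue=[1,3,4,2]; order=7,5,6,8,0
step 6: dequeue 1; queue=[3,4,2]; order=7,5,6,8,0,1
step 7: dequeue 3; queue=[4,2]; order=7,5,6,8,0,1,3
step 8: dequeue 4; queue=[2]; order=7,5,6,8,0,1,3,4
step 9: dequeue 2; queue=[(empty)]; order=7,5,6,8,0,1,3,4,2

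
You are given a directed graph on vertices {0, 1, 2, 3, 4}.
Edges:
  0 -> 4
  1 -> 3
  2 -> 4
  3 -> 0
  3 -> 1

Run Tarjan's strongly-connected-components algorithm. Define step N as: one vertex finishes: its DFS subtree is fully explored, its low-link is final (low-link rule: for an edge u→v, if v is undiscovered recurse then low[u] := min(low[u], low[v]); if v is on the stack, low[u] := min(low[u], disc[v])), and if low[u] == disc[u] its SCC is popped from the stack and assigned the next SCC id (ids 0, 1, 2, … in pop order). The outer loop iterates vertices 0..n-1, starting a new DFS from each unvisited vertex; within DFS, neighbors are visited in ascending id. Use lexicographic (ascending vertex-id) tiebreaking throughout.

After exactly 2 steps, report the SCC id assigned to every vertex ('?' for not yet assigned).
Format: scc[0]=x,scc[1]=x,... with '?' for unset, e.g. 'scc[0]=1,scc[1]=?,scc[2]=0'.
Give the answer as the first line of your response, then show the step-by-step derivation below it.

scc[0]=1,scc[1]=?,scc[2]=?,scc[3]=?,scc[4]=0

step 1: low=(low[0]=0,low[1]=?,low[2]=?,low[3]=?,low[4]=1); scc=(scc[0]=?,scc[1]=?,scc[2]=?,scc[3]=?,scc[4]=0)
step 2: low=(low[0]=0,low[1]=?,low[2]=?,low[3]=?,low[4]=1); scc=(scc[0]=1,scc[1]=?,scc[2]=?,scc[3]=?,scc[4]=0)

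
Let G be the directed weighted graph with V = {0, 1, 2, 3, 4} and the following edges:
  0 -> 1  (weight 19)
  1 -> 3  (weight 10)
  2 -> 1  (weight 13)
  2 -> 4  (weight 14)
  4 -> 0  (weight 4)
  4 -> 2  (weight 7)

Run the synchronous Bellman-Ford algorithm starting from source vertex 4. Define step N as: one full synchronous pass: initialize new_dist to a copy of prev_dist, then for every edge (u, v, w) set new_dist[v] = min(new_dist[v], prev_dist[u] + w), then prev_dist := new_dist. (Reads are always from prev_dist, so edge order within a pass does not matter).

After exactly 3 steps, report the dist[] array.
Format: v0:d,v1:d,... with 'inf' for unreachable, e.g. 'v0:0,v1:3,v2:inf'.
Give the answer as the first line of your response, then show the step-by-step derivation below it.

v0:4,v1:20,v2:7,v3:30,v4:0

step 1: dist = v0:4,v1:inf,v2:7,v3:inf,v4:0
step 2: dist = v0:4,v1:20,v2:7,v3:inf,v4:0
step 3: dist = v0:4,v1:20,v2:7,v3:30,v4:0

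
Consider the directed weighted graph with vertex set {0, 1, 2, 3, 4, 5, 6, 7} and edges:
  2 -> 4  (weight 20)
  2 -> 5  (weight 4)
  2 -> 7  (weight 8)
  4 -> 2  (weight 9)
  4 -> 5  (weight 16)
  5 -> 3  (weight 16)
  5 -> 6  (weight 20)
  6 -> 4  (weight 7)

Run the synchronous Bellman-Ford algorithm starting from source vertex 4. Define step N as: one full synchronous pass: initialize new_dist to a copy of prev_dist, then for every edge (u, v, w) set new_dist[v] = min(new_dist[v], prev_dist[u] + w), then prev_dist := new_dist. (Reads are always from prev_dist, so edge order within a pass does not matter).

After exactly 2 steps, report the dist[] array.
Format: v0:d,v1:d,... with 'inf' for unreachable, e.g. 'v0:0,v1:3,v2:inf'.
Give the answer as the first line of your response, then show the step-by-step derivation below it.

v0:inf,v1:inf,v2:9,v3:32,v4:0,v5:13,v6:36,v7:17

step 1: dist = v0:inf,v1:inf,v2:9,v3:inf,v4:0,v5:16,v6:inf,v7:inf
step 2: dist = v0:inf,v1:inf,v2:9,v3:32,v4:0,v5:13,v6:36,v7:17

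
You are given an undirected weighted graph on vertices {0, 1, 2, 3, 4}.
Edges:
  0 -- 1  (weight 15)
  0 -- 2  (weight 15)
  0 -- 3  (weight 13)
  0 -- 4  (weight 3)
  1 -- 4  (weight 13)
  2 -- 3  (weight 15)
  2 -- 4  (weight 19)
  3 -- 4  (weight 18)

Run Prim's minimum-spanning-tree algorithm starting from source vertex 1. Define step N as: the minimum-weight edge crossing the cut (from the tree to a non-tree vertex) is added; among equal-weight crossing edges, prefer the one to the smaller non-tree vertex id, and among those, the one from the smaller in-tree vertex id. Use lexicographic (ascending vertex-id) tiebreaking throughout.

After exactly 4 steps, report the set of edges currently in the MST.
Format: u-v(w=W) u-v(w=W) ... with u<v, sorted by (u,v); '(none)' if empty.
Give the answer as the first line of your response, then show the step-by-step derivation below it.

0-2(w=15) 0-3(w=13) 0-4(w=3) 1-4(w=13)

step 1: add edge 1-4 (w=13); MST = {1-4(w=13)}
step 2: add edge 0-4 (w=3); MST = {0-4(w=3) 1-4(w=13)}
step 3: add edge 0-3 (w=13); MST = {0-3(w=13) 0-4(w=3) 1-4(w=13)}
step 4: add edge 0-2 (w=15); MST = {0-2(w=15) 0-3(w=13) 0-4(w=3) 1-4(w=13)}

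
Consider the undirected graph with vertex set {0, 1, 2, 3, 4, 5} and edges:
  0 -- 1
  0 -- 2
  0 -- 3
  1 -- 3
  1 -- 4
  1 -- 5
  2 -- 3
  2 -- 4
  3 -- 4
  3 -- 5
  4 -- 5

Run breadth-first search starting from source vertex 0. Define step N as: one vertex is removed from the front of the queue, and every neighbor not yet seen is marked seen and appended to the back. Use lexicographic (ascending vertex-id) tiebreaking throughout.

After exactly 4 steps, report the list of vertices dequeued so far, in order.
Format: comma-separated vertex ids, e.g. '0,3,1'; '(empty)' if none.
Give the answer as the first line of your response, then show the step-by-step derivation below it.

0,1,2,3

step 1: dequeue 0; queue=[1,2,3]; order=0
step 2: dequeue 1; queue=[2,3,4,5]; order=0,1
step 3: dequeue 2; queue=[3,4,5]; order=0,1,2
step 4: dequeue 3; queue=[4,5]; order=0,1,2,3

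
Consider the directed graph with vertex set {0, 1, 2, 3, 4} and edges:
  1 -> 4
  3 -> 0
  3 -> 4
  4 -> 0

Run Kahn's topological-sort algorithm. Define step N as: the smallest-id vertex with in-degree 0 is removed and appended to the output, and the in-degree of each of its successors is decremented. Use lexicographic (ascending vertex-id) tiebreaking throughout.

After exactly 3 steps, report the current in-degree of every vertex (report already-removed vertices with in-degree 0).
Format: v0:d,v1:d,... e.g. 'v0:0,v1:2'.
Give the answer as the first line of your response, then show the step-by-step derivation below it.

v0:1,v1:0,v2:0,v3:0,v4:0

step 1: output 1; order=[1]; indeg=(2,0,0,0,1)
step 2: output 2; order=[1,2]; indeg=(2,0,0,0,1)
step 3: output 3; order=[1,2,3]; indeg=(1,0,0,0,0)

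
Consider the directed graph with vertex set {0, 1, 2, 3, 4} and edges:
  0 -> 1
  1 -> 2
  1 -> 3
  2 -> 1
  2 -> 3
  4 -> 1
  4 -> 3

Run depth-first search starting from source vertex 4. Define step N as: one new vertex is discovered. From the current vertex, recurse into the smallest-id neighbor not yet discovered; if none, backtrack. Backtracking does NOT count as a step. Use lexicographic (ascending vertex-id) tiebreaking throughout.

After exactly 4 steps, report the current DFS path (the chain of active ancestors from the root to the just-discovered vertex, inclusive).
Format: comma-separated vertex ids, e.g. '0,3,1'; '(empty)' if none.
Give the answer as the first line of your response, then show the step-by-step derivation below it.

4,1,2,3

step 1: discover 4; path=4; order=4
step 2: discover 1; path=4>1; order=4,1
step 3: discover 2; path=4>1>2; order=4,1,2
step 4: discover 3; path=4>1>2>3; order=4,1,2,3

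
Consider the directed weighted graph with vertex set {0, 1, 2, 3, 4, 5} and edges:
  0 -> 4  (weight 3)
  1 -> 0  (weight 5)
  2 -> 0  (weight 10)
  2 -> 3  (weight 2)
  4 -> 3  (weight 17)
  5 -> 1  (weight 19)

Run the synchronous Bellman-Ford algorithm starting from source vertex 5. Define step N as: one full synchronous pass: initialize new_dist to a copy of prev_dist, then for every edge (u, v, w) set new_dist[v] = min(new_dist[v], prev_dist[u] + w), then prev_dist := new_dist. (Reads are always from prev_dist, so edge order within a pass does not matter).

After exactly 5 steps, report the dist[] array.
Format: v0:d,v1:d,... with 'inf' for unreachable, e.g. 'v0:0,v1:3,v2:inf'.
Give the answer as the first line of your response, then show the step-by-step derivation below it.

v0:24,v1:19,v2:inf,v3:44,v4:27,v5:0

step 1: dist = v0:inf,v1:19,v2:inf,v3:inf,v4:inf,v5:0
step 2: dist = v0:24,v1:19,v2:inf,v3:inf,v4:inf,v5:0
step 3: dist = v0:24,v1:19,v2:inf,v3:inf,v4:27,v5:0
step 4: dist = v0:24,v1:19,v2:inf,v3:44,v4:27,v5:0
step 5: dist = v0:24,v1:19,v2:inf,v3:44,v4:27,v5:0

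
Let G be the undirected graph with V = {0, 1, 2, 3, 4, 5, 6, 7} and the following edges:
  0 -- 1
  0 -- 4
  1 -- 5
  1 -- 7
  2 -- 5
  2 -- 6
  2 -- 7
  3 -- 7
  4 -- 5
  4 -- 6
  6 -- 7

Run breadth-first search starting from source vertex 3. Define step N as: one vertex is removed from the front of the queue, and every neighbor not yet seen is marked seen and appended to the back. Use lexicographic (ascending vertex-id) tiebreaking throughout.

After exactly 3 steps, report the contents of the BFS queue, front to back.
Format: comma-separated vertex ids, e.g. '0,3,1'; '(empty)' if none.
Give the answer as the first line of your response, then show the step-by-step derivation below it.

2,6,0,5

step 1: dequeue 3; queue=[7]; order=3
step 2: dequeue 7; queue=[1,2,6]; order=3,7
step 3: dequeue 1; queue=[2,6,0,5]; order=3,7,1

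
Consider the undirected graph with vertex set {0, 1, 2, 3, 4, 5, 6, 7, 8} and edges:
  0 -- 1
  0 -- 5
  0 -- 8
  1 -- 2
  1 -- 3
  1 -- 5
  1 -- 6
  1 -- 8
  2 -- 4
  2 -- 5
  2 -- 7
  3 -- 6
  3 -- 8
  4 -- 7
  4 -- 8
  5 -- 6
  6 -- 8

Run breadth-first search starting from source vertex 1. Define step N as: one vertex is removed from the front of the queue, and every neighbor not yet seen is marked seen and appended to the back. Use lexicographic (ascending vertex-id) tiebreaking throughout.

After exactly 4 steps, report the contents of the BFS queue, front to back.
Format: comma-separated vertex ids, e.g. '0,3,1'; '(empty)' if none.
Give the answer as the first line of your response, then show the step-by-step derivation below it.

5,6,8,4,7

step 1: dequeue 1; queue=[0,2,3,5,6,8]; order=1
step 2: dequeue 0; queue=[2,3,5,6,8]; order=1,0
step 3: dequeue 2; queue=[3,5,6,8,4,7]; order=1,0,2
step 4: dequeue 3; queue=[5,6,8,4,7]; order=1,0,2,3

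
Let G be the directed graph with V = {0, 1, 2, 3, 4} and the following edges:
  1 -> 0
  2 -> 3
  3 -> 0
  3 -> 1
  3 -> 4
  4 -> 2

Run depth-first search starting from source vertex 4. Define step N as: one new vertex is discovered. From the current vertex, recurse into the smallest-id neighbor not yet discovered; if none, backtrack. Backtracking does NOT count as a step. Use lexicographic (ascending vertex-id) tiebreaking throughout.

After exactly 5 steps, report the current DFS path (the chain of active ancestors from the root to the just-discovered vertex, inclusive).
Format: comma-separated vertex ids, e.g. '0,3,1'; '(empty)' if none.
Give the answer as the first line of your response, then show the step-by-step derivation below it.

4,2,3,1

step 1: discover 4; path=4; order=4
step 2: discover 2; path=4>2; order=4,2
step 3: discover 3; path=4>2>3; order=4,2,3
step 4: discover 0; path=4>2>3>0; order=4,2,3,0
step 5: discover 1; path=4>2>3>1; order=4,2,3,0,1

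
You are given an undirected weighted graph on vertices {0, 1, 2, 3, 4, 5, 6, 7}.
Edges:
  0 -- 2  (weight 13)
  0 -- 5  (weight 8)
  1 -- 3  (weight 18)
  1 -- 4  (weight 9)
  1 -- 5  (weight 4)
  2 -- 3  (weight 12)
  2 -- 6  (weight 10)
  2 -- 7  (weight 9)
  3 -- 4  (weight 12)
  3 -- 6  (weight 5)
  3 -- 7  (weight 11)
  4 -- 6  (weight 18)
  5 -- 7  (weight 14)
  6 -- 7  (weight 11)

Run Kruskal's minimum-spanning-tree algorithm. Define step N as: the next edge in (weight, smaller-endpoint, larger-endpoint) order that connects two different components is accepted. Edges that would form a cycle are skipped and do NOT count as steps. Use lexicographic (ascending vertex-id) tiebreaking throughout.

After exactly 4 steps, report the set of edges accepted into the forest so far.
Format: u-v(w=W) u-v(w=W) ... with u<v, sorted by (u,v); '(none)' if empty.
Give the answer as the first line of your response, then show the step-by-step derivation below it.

0-5(w=8) 1-4(w=9) 1-5(w=4) 3-6(w=5)

step 1: add edge 1-5 (w=4); MST = {1-5(w=4)}
step 2: add edge 3-6 (w=5); MST = {1-5(w=4) 3-6(w=5)}
step 3: add edge 0-5 (w=8); MST = {0-5(w=8) 1-5(w=4) 3-6(w=5)}
step 4: add edge 1-4 (w=9); MST = {0-5(w=8) 1-4(w=9) 1-5(w=4) 3-6(w=5)}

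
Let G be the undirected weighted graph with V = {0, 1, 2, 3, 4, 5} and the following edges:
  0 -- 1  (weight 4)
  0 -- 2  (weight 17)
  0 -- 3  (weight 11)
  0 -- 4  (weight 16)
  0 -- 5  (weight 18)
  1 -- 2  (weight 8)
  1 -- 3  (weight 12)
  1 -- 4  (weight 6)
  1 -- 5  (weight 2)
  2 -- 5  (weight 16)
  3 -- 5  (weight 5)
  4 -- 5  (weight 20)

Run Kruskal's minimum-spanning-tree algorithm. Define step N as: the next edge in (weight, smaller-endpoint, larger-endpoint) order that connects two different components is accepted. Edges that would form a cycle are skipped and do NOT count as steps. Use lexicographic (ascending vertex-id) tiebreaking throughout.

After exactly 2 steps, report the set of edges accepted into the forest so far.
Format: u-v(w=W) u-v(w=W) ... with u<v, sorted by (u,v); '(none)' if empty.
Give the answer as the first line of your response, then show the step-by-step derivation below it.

0-1(w=4) 1-5(w=2)

step 1: add edge 1-5 (w=2); MST = {1-5(w=2)}
step 2: add edge 0-1 (w=4); MST = {0-1(w=4) 1-5(w=2)}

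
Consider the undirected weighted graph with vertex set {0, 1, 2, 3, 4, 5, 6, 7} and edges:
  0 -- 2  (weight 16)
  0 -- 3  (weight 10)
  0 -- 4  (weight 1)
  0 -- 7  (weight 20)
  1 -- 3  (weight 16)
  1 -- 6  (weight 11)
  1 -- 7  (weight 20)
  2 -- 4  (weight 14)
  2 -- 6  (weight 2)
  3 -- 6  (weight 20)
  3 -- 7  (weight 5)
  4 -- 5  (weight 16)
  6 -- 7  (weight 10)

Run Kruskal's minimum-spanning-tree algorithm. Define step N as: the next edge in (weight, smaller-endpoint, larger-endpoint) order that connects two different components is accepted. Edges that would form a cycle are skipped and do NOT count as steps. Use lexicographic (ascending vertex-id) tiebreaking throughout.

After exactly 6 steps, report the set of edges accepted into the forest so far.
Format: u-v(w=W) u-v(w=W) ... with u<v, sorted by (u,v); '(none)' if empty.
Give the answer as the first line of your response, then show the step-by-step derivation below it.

0-3(w=10) 0-4(w=1) 1-6(w=11) 2-6(w=2) 3-7(w=5) 6-7(w=10)

step 1: add edge 0-4 (w=1); MST = {0-4(w=1)}
step 2: add edge 2-6 (w=2); MST = {0-4(w=1) 2-6(w=2)}
step 3: add edge 3-7 (w=5); MST = {0-4(w=1) 2-6(w=2) 3-7(w=5)}
step 4: add edge 0-3 (w=10); MST = {0-3(w=10) 0-4(w=1) 2-6(w=2) 3-7(w=5)}
step 5: add edge 6-7 (w=10); MST = {0-3(w=10) 0-4(w=1) 2-6(w=2) 3-7(w=5) 6-7(w=10)}
step 6: add edge 1-6 (w=11); MST = {0-3(w=10) 0-4(w=1) 1-6(w=11) 2-6(w=2) 3-7(w=5) 6-7(w=10)}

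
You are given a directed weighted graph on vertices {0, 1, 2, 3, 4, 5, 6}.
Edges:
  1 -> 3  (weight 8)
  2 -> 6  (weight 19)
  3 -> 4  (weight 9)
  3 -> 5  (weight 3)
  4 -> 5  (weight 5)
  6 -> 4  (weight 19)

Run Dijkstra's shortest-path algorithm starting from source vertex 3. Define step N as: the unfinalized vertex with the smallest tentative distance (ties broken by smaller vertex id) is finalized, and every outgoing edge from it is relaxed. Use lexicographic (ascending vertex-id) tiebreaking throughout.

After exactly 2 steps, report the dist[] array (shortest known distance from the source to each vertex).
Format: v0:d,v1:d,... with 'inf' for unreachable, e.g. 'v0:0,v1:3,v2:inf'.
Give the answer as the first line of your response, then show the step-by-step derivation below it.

v0:inf,v1:inf,v2:inf,v3:0,v4:9,v5:3,v6:inf

step 1: dist = v0:inf,v1:inf,v2:inf,v3:0,v4:9,v5:3,v6:inf
step 2: dist = v0:inf,v1:inf,v2:inf,v3:0,v4:9,v5:3,v6:inf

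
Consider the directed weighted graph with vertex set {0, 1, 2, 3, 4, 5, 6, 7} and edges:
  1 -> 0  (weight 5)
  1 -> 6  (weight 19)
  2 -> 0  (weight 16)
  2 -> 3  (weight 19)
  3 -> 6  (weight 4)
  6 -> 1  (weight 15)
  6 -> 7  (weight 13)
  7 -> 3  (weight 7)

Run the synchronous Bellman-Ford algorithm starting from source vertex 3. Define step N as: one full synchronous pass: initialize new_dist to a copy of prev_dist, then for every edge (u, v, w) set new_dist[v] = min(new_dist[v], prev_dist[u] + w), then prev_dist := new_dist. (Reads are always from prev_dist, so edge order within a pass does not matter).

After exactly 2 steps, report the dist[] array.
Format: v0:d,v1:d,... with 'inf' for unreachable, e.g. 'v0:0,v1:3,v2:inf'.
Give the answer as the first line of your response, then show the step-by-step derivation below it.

v0:inf,v1:19,v2:inf,v3:0,v4:inf,v5:inf,v6:4,v7:17

step 1: dist = v0:inf,v1:inf,v2:inf,v3:0,v4:inf,v5:inf,v6:4,v7:inf
step 2: dist = v0:inf,v1:19,v2:inf,v3:0,v4:inf,v5:inf,v6:4,v7:17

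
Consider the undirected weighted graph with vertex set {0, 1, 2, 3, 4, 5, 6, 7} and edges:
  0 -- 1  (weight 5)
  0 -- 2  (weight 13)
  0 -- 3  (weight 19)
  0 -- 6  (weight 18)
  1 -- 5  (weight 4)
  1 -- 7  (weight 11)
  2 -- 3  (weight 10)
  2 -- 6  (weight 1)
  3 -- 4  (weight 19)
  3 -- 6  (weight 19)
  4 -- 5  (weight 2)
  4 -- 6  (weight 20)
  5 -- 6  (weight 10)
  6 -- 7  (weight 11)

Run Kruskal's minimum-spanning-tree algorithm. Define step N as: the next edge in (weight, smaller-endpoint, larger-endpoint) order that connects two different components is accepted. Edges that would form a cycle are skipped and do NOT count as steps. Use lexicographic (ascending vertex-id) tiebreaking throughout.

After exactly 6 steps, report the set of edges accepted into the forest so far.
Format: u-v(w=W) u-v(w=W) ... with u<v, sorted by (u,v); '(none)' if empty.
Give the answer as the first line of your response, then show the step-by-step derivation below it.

0-1(w=5) 1-5(w=4) 2-3(w=10) 2-6(w=1) 4-5(w=2) 5-6(w=10)

step 1: add edge 2-6 (w=1); MST = {2-6(w=1)}
step 2: add edge 4-5 (w=2); MST = {2-6(w=1) 4-5(w=2)}
step 3: add edge 1-5 (w=4); MST = {1-5(w=4) 2-6(w=1) 4-5(w=2)}
step 4: add edge 0-1 (w=5); MST = {0-1(w=5) 1-5(w=4) 2-6(w=1) 4-5(w=2)}
step 5: add edge 2-3 (w=10); MST = {0-1(w=5) 1-5(w=4) 2-3(w=10) 2-6(w=1) 4-5(w=2)}
step 6: add edge 5-6 (w=10); MST = {0-1(w=5) 1-5(w=4) 2-3(w=10) 2-6(w=1) 4-5(w=2) 5-6(w=10)}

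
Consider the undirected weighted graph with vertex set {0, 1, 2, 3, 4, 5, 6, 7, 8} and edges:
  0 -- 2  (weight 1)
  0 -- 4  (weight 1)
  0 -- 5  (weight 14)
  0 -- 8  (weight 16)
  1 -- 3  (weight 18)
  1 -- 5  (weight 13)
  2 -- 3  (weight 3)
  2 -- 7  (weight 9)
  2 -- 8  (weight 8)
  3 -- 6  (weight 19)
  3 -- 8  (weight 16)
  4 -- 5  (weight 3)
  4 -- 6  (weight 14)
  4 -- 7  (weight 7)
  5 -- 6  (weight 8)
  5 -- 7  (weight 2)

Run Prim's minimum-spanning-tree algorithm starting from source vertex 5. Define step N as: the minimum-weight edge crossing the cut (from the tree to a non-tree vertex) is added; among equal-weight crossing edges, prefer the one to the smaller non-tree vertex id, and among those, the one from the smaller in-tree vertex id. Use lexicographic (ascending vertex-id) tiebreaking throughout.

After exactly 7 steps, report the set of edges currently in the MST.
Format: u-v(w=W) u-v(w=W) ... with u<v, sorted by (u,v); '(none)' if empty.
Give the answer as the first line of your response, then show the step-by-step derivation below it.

0-2(w=1) 0-4(w=1) 2-3(w=3) 2-8(w=8) 4-5(w=3) 5-6(w=8) 5-7(w=2)

step 1: add edge 5-7 (w=2); MST = {5-7(w=2)}
step 2: add edge 4-5 (w=3); MST = {4-5(w=3) 5-7(w=2)}
step 3: add edge 0-4 (w=1); MST = {0-4(w=1) 4-5(w=3) 5-7(w=2)}
step 4: add edge 0-2 (w=1); MST = {0-2(w=1) 0-4(w=1) 4-5(w=3) 5-7(w=2)}
step 5: add edge 2-3 (w=3); MST = {0-2(w=1) 0-4(w=1) 2-3(w=3) 4-5(w=3) 5-7(w=2)}
step 6: add edge 5-6 (w=8); MST = {0-2(w=1) 0-4(w=1) 2-3(w=3) 4-5(w=3) 5-6(w=8) 5-7(w=2)}
step 7: add edge 2-8 (w=8); MST = {0-2(w=1) 0-4(w=1) 2-3(w=3) 2-8(w=8) 4-5(w=3) 5-6(w=8) 5-7(w=2)}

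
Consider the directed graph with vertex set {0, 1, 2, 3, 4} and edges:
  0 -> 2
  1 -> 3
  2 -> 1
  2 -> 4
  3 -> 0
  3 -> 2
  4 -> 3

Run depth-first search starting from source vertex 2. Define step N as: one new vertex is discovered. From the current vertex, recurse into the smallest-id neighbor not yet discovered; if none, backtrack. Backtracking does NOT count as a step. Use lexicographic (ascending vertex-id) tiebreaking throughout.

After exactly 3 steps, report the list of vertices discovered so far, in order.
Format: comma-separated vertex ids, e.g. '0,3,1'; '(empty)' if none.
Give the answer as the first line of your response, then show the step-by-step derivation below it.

2,1,3

step 1: discover 2; path=2; order=2
step 2: discover 1; path=2>1; order=2,1
step 3: discover 3; path=2>1>3; order=2,1,3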